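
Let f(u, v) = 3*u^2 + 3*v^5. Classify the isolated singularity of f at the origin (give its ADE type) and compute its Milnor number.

Type A4, Milnor number mu = 4.

The Hessian of f at 0 is [[6, 0], [0, 0]] with rank 1, so corank 1. A Groebner basis of the Jacobian ideal J(f) in C{u,v} is {v^4, u}; counting standard monomials gives mu = 4. Corank 1: A-series; mu = 4 gives A_4.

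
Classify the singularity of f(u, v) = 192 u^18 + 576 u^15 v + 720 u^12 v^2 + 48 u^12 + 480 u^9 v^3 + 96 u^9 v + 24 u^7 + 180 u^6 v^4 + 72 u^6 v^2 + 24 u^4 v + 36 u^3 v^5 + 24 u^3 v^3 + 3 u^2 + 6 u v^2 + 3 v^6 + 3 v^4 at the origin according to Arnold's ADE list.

The Hessian of f at 0 has rank 1. Corank 1: A-series; mu = 5 gives A_5.

A_{5}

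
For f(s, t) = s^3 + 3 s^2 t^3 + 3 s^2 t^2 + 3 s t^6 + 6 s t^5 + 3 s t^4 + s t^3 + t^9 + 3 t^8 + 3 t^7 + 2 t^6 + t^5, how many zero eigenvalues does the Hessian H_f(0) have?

2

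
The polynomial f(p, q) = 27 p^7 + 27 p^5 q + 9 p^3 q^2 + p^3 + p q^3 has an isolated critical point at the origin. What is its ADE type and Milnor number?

Type E_{7}, Milnor number mu = 7.

The Hessian of f at 0 is [[0, 0], [0, 0]] with rank 0, so corank 2. A Groebner basis of the Jacobian ideal J(f) in C{p,q} is {p^3, p*q^2, 3*p^2 + q^3}; counting standard monomials gives mu = 7. Corank 2; j^3 = p^3 is a perfect cube, so E-series; the 4-jet and mu = 7 give E_7.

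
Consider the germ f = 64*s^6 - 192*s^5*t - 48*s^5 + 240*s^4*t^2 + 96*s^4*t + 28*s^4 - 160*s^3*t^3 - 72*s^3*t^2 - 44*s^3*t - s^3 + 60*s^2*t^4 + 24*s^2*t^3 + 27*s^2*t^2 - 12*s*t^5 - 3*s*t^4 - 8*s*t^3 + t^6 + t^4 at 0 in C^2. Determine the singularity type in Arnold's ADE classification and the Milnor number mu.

Type E6, Milnor number mu = 6.

The Hessian of f at 0 is [[0, 0], [0, 0]] with rank 0, so corank 2. A Groebner basis of the Jacobian ideal J(f) in C{s,t} is {s^3, s^2*t, -s^2/2 + s*t^2, -3*s^2 + t^3}; counting standard monomials gives mu = 6. Corank 2; j^3 = -s^3 is a perfect cube, so E-series; the 4-jet and mu = 6 give E_6.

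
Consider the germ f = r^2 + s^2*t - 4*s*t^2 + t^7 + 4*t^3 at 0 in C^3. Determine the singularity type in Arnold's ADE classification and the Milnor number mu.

The Hessian of f at 0 has rank 1. Corank 2; j^3 = t*(s - 2*t)^2 has shape L^2 M (L != M), so D-series; mu = 8 gives D_8.

Type D_8, Milnor number mu = 8.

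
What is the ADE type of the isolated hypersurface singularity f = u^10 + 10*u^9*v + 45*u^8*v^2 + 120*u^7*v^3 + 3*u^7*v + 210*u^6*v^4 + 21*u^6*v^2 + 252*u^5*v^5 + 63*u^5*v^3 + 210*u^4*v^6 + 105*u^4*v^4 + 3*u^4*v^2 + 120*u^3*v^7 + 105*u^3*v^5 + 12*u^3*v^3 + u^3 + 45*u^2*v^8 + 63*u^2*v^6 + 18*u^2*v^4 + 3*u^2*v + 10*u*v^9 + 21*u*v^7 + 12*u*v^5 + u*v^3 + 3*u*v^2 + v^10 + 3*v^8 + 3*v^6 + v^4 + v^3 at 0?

E7

The Hessian of f at 0 is [[0, 0], [0, 0]] with rank 0, so corank 2. A Groebner basis of the Jacobian ideal J(f) in C{u,v} is {u^3 + 3*u^2*v + 6*u^2 + 12*u*v + 6*v^2, -3*u^2 + u*v^2 - 6*u*v - 3*v^2, 3*u^2 + 6*u*v + v^3 + 3*v^2}; counting standard monomials gives mu = 7. Corank 2; j^3 = (u + v)^3 is a perfect cube, so E-series; the 4-jet and mu = 7 give E_7.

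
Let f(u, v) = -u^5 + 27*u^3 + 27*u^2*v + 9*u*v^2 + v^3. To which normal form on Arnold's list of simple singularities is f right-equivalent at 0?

E8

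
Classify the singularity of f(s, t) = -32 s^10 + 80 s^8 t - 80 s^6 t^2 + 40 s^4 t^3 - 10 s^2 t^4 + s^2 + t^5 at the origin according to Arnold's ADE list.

The Hessian of f at 0 has rank 1. Corank 1: A-series; mu = 4 gives A_4.

A_4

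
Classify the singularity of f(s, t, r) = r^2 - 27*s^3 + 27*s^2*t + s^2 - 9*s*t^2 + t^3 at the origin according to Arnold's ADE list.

The Hessian of f at 0 is [[2, 0, 0], [0, 0, 0], [0, 0, 2]] with rank 2, so corank 1. A Groebner basis of the Jacobian ideal J(f) in C{s,t,r} is {t^2, s, r}; counting standard monomials gives mu = 2. Corank 1: A-series; mu = 2 gives A_2.

A_2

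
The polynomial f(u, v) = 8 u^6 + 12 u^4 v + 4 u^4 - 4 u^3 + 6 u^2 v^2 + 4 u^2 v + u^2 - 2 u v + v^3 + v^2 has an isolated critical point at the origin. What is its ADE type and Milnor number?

The Hessian of f at 0 is [[2, -2], [-2, 2]] with rank 1, so corank 1. A Groebner basis of the Jacobian ideal J(f) in C{u,v} is {v^2, u - v}; counting standard monomials gives mu = 2. Corank 1: A-series; mu = 2 gives A_2.

Type A2, Milnor number mu = 2.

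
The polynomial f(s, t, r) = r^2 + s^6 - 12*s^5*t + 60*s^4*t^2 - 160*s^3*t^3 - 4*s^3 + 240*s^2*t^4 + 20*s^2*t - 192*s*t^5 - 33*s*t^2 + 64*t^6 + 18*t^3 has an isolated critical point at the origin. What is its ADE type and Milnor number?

The Hessian of f at 0 has rank 1. Corank 2; j^3 = -(s - 2*t)*(2*s - 3*t)^2 has shape L^2 M (L != M), so D-series; mu = 7 gives D_7.

Type D_{7}, Milnor number mu = 7.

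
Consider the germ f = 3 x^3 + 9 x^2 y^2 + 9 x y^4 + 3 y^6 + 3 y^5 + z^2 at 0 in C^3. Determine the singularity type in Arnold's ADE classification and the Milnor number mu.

The Hessian of f at 0 is [[0, 0, 0], [0, 0, 0], [0, 0, 2]] with rank 1, so corank 2. A Groebner basis of the Jacobian ideal J(f) in C{x,y,z} is {y^4, x^3, x^2/2 + x*y^2, z}; counting standard monomials gives mu = 8. Corank 2; j^3 = 3*x^3 is a perfect cube, so E-series; the 5-jet and mu = 8 give E_8.

Type E8, Milnor number mu = 8.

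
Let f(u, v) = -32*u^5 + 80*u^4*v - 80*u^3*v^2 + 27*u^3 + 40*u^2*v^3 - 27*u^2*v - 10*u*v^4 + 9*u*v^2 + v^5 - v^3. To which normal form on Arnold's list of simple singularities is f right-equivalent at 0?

E8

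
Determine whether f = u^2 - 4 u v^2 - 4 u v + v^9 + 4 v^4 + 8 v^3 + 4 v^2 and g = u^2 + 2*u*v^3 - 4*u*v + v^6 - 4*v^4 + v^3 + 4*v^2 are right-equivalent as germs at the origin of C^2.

No.

The Hessian of f at 0 has rank 1. Corank 1: A-series; mu = 8 gives A_8. The Hessian of g at 0 has rank 1. Corank 1: A-series; mu = 2 gives A_2. f is A_8 but g is A_2, hence not right-equivalent.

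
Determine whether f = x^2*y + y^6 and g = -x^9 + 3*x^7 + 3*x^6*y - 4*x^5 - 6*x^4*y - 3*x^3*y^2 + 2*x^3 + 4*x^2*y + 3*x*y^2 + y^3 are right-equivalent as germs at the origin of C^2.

No.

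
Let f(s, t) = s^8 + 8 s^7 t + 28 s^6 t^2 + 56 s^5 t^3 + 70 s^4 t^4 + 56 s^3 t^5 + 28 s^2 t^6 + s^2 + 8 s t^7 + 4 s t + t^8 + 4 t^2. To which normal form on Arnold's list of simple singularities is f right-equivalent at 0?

A_{7}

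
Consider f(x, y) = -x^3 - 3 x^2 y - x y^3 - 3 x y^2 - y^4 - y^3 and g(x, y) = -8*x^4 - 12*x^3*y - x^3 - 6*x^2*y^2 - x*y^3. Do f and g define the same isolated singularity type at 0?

Yes.

The Hessian of f at 0 has rank 0. Corank 2; j^3 = -(x + y)^3 is a perfect cube, so E-series; the 4-jet and mu = 7 give E_7. The Hessian of g at 0 has rank 0. Corank 2; j^3 = -x^3 is a perfect cube, so E-series; the 4-jet and mu = 7 give E_7. Both have type E_7, hence right-equivalent.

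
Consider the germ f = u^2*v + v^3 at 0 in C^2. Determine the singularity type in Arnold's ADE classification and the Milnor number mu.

Type D4, Milnor number mu = 4.

The Hessian of f at 0 has rank 0. Corank 2; j^3 = v*(u^2 + v^2) splits into three distinct lines over C (the quadratic factor has nonzero discriminant), so D_4.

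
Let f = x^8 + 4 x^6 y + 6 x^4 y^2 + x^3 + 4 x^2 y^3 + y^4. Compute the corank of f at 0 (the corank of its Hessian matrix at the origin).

2

The Hessian at 0 is [[0, 0], [0, 0]] of rank 0; hence corank 2.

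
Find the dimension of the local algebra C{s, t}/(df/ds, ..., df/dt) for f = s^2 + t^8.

The Hessian of f at 0 has rank 1. Corank 1: A-series; mu = 7 gives A_7.

7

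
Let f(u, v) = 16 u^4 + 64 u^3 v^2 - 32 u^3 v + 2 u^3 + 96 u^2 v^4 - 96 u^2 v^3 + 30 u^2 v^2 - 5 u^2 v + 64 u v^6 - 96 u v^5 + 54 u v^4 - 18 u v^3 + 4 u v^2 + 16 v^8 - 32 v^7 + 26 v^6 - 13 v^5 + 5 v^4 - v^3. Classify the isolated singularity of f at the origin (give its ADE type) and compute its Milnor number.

Type D5, Milnor number mu = 5.

The Hessian of f at 0 is [[0, 0], [0, 0]] with rank 0, so corank 2. A Groebner basis of the Jacobian ideal J(f) in C{u,v} is {u*v^2 - u*v/7 + v^2/7, -u*v/7 + v^3 + v^2/7, u^2 - 10*u*v/7 + 3*v^2/7}; counting standard monomials gives mu = 5. Corank 2; j^3 = (u - v)^2*(2*u - v) has shape L^2 M (L != M), so D-series; mu = 5 gives D_5.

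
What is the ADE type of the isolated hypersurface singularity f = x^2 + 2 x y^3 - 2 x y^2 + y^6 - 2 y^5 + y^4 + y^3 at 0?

The Hessian of f at 0 has rank 1. Corank 1: A-series; mu = 2 gives A_2.

A_{2}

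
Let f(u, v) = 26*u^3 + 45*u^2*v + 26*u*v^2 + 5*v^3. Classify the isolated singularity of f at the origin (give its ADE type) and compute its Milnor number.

Type D_4, Milnor number mu = 4.

The Hessian of f at 0 has rank 0. Corank 2; j^3 = (2*u + v)*(13*u^2 + 16*u*v + 5*v^2) splits into three distinct lines over C (the quadratic factor has nonzero discriminant), so D_4.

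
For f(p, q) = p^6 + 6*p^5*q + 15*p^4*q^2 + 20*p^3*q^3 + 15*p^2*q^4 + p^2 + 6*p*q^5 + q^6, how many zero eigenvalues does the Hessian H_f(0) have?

1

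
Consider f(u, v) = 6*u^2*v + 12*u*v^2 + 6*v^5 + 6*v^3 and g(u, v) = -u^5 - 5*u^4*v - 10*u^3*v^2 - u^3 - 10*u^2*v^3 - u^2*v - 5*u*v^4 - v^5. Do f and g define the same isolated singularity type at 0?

Yes.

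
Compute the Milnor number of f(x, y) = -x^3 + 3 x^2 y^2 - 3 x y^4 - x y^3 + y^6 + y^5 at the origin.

The Hessian of f at 0 has rank 0. Corank 2; j^3 = -x^3 is a perfect cube, so E-series; the 4-jet and mu = 7 give E_7.

7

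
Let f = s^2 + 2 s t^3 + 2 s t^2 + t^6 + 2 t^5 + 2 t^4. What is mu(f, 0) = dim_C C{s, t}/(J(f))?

The Hessian of f at 0 is [[2, 0], [0, 0]] with rank 1, so corank 1. A Groebner basis of the Jacobian ideal J(f) in C{s,t} is {s^2, s*t, s + t^2}; counting standard monomials gives mu = 3. Corank 1: A-series; mu = 3 gives A_3.

3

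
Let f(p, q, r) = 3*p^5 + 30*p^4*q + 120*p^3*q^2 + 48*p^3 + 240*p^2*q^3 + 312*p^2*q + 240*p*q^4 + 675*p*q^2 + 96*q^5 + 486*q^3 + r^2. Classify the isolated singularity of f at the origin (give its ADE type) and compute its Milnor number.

The Hessian of f at 0 is [[0, 0, 0], [0, 0, 0], [0, 0, 2]] with rank 1, so corank 2. A Groebner basis of the Jacobian ideal J(f) in C{p,q,r} is {1024*p*q/5 + q^4 + 2304*q^2/5, p*q^2 + 9*q^3/4, p^2 + 17*p*q/4 + 9*q^2/2, r}; counting standard monomials gives mu = 6. Corank 2; j^3 = 3*(p + 2*q)*(4*p + 9*q)^2 has shape L^2 M (L != M), so D-series; mu = 6 gives D_6.

Type D_{6}, Milnor number mu = 6.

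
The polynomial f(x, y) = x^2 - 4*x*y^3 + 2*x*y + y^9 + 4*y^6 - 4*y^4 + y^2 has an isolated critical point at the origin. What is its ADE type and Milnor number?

The Hessian of f at 0 is [[2, 2], [2, 2]] with rank 1, so corank 1. A Groebner basis of the Jacobian ideal J(f) in C{x,y} is {x^2*y^2 + x^2 + 3*x*y/2 + y^2/2, x^3 + 3*x^2*y + 3*x*y^2 + x/2 + y/2, -x/2 + y^3 - y/2}; counting standard monomials gives mu = 8. Corank 1: A-series; mu = 8 gives A_8.

Type A8, Milnor number mu = 8.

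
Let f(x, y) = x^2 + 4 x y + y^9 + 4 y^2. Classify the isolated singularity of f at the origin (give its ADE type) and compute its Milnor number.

Type A8, Milnor number mu = 8.

The Hessian of f at 0 has rank 1. Corank 1: A-series; mu = 8 gives A_8.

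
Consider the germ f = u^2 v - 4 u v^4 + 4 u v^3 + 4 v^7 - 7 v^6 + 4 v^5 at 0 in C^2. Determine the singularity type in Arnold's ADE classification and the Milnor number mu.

Type D_7, Milnor number mu = 7.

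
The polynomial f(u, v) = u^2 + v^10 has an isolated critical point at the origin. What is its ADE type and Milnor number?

Type A_{9}, Milnor number mu = 9.

The Hessian of f at 0 has rank 1. Corank 1: A-series; mu = 9 gives A_9.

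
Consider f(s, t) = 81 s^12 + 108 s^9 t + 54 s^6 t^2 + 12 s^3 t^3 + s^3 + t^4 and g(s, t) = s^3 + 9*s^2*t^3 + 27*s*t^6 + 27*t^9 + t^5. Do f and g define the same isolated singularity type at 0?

The Hessian of f at 0 is [[0, 0], [0, 0]] with rank 0, so corank 2. A Groebner basis of the Jacobian ideal J(f) in C{s,t} is {t^3, s^2}; counting standard monomials gives mu = 6. Corank 2; j^3 = s^3 is a perfect cube, so E-series; the 4-jet and mu = 6 give E_6. The Hessian of g at 0 is [[0, 0], [0, 0]] with rank 0, so corank 2. A Groebner basis of the Jacobian ideal J(g) in C{s,t} is {s^2/6 + s*t^3, t^4, s^3, s^2*t}; counting standard monomials gives mu = 8. Corank 2; j^3 = s^3 is a perfect cube, so E-series; the 5-jet and mu = 8 give E_8. f is E_6 but g is E_8, hence not right-equivalent.

No.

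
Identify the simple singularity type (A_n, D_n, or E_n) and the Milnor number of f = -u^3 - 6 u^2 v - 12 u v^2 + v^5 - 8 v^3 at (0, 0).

Type E_{8}, Milnor number mu = 8.

The Hessian of f at 0 has rank 0. Corank 2; j^3 = -(u + 2*v)^3 is a perfect cube, so E-series; the 5-jet and mu = 8 give E_8.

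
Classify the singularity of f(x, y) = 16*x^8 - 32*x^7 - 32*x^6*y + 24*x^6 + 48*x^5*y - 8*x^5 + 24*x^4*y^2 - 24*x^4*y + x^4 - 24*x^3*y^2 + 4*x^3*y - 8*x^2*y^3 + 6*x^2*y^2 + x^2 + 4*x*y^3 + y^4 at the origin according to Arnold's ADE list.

A_3

The Hessian of f at 0 is [[2, 0], [0, 0]] with rank 1, so corank 1. A Groebner basis of the Jacobian ideal J(f) in C{x,y} is {y^3, x}; counting standard monomials gives mu = 3. Corank 1: A-series; mu = 3 gives A_3.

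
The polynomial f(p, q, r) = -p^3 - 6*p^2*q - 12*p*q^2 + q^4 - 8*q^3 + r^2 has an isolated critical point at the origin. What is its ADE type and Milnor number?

Type E_{6}, Milnor number mu = 6.

The Hessian of f at 0 has rank 1. Corank 2; j^3 = -(p + 2*q)^3 is a perfect cube, so E-series; the 4-jet and mu = 6 give E_6.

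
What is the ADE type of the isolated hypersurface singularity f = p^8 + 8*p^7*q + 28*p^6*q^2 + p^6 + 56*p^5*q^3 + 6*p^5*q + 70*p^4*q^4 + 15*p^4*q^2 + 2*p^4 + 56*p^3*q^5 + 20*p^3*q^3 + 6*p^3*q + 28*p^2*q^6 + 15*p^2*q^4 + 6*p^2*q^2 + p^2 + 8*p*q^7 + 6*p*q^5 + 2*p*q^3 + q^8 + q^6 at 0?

A_7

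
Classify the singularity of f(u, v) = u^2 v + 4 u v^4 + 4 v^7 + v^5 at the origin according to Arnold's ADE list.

D_{6}

The Hessian of f at 0 has rank 0. Corank 2; j^3 = u^2*v has shape L^2 M (L != M), so D-series; mu = 6 gives D_6.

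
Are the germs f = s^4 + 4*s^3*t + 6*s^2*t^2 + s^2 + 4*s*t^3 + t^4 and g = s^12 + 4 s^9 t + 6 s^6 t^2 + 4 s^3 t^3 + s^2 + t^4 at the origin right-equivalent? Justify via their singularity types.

The Hessian of f at 0 has rank 1. Corank 1: A-series; mu = 3 gives A_3. The Hessian of g at 0 has rank 1. Corank 1: A-series; mu = 3 gives A_3. Both have type A_3, hence right-equivalent.

Yes.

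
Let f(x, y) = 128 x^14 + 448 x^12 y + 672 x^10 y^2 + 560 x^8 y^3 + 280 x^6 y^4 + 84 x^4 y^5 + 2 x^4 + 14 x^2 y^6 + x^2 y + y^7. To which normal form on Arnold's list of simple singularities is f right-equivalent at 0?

D_{8}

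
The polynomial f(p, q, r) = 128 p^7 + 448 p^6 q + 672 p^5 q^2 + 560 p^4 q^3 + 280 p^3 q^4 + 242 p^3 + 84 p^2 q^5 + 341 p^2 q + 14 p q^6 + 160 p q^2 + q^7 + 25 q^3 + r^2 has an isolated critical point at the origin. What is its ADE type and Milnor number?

Type D8, Milnor number mu = 8.

The Hessian of f at 0 is [[0, 0, 0], [0, 0, 0], [0, 0, 2]] with rank 1, so corank 2. A Groebner basis of the Jacobian ideal J(f) in C{p,q,r} is {-19487171*p*q/14 + q^6 - 8857805*q^2/14, p*q^2 + 5*q^3/11, p^2 + 21*p*q/22 + 5*q^2/22, r}; counting standard monomials gives mu = 8. Corank 2; j^3 = (2*p + q)*(11*p + 5*q)^2 has shape L^2 M (L != M), so D-series; mu = 8 gives D_8.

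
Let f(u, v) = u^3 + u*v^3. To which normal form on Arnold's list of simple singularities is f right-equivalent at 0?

The Hessian of f at 0 has rank 0. Corank 2; j^3 = u^3 is a perfect cube, so E-series; the 4-jet and mu = 7 give E_7.

E_7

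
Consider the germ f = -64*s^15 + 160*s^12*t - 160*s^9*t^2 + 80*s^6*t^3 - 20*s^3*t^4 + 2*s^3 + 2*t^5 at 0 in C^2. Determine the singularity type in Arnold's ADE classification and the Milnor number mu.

Type E8, Milnor number mu = 8.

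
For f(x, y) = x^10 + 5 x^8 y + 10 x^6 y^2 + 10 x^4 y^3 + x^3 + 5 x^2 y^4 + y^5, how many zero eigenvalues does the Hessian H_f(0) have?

2

The Hessian at 0 is [[0, 0], [0, 0]] of rank 0; hence corank 2.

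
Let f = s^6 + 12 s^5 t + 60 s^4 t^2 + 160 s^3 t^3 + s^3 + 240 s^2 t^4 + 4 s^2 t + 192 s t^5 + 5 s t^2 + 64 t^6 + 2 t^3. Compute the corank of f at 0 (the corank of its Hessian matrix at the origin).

The Hessian at 0 is [[0, 0], [0, 0]] of rank 0; hence corank 2.

2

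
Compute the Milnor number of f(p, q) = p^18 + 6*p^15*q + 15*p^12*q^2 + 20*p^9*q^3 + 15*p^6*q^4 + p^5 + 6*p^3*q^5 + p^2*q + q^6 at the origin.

The Hessian of f at 0 has rank 0. Corank 2; j^3 = p^2*q has shape L^2 M (L != M), so D-series; mu = 7 gives D_7.

7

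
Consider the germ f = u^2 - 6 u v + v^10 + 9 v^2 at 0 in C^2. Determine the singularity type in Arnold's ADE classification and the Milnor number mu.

Type A9, Milnor number mu = 9.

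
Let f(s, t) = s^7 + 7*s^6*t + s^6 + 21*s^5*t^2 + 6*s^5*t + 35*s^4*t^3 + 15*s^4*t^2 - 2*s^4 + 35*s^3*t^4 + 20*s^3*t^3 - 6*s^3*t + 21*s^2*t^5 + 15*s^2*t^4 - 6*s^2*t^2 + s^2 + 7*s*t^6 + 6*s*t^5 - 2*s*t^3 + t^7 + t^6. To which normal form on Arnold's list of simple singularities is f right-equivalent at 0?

The Hessian of f at 0 has rank 1. Corank 1: A-series; mu = 6 gives A_6.

A_6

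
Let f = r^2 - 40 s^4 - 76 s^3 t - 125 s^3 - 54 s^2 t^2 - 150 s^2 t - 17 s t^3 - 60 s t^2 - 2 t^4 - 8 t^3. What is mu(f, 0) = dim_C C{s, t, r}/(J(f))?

The Hessian of f at 0 has rank 1. Corank 2; j^3 = -(5*s + 2*t)^3 is a perfect cube, so E-series; the 4-jet and mu = 7 give E_7.

7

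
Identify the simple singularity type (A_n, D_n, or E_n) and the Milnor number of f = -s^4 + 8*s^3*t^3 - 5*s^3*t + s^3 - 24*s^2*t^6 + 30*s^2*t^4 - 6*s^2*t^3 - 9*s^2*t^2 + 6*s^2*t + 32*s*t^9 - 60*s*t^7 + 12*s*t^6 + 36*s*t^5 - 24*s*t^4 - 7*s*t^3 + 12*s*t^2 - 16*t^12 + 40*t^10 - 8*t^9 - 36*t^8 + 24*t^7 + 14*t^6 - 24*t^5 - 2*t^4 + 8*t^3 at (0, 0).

The Hessian of f at 0 has rank 0. Corank 2; j^3 = (s + 2*t)^3 is a perfect cube, so E-series; the 4-jet and mu = 7 give E_7.

Type E_7, Milnor number mu = 7.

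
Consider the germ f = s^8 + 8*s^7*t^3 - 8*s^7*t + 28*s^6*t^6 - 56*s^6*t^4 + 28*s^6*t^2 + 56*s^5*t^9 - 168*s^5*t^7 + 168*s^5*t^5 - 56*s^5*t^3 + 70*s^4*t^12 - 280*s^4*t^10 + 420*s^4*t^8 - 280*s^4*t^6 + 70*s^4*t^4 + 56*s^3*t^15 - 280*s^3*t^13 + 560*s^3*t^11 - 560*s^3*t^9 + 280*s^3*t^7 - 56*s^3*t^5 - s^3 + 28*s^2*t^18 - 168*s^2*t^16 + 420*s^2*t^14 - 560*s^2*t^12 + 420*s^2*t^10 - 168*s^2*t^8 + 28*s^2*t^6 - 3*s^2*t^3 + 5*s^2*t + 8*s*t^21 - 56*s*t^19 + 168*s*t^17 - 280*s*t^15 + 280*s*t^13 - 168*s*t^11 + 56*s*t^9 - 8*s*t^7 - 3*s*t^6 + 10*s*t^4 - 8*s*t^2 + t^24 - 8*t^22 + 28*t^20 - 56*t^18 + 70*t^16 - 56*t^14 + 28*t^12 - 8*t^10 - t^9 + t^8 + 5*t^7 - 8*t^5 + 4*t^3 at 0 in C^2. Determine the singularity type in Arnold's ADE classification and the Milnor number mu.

The Hessian of f at 0 has rank 0. Corank 2; j^3 = -(s - 2*t)^2*(s - t) has shape L^2 M (L != M), so D-series; mu = 9 gives D_9.

Type D9, Milnor number mu = 9.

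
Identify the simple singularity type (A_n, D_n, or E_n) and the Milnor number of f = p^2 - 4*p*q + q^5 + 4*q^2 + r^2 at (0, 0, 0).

Type A_{4}, Milnor number mu = 4.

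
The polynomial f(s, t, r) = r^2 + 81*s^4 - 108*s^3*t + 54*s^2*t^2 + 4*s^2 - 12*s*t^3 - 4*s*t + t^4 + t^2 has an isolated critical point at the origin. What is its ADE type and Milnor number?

The Hessian of f at 0 has rank 2. Corank 1: A-series; mu = 3 gives A_3.

Type A3, Milnor number mu = 3.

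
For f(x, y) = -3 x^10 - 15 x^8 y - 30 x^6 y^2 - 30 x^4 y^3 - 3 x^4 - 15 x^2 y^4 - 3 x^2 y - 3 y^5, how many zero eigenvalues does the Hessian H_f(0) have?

2

Hessian at 0 has rank 0.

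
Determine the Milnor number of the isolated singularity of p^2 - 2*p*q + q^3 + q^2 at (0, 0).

The Hessian of f at 0 has rank 1. Corank 1: A-series; mu = 2 gives A_2.

2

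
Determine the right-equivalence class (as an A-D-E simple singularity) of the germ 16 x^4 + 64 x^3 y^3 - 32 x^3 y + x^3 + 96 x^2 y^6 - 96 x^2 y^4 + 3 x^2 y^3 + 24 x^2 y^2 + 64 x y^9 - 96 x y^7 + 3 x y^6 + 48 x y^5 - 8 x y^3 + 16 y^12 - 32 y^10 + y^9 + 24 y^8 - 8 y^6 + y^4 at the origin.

E_{6}

The Hessian of f at 0 has rank 0. Corank 2; j^3 = x^3 is a perfect cube, so E-series; the 4-jet and mu = 6 give E_6.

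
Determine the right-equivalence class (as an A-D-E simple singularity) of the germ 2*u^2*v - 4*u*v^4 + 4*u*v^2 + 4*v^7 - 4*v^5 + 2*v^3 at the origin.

The Hessian of f at 0 has rank 0. Corank 2; j^3 = 2*v*(u + v)^2 has shape L^2 M (L != M), so D-series; mu = 8 gives D_8.

D8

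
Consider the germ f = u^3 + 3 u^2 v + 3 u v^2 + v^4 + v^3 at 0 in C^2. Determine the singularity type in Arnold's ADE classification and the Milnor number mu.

Type E_6, Milnor number mu = 6.

The Hessian of f at 0 is [[0, 0], [0, 0]] with rank 0, so corank 2. A Groebner basis of the Jacobian ideal J(f) in C{u,v} is {v^3, u^2 + 2*u*v + v^2}; counting standard monomials gives mu = 6. Corank 2; j^3 = (u + v)^3 is a perfect cube, so E-series; the 4-jet and mu = 6 give E_6.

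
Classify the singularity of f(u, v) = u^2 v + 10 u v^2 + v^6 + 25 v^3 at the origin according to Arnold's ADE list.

The Hessian of f at 0 is [[0, 0], [0, 0]] with rank 0, so corank 2. A Groebner basis of the Jacobian ideal J(f) in C{u,v} is {u^2/6 + v^5 - 25*v^2/6, u^3 + 125*v^3, u*v + 5*v^2}; counting standard monomials gives mu = 7. Corank 2; j^3 = v*(u + 5*v)^2 has shape L^2 M (L != M), so D-series; mu = 7 gives D_7.

D7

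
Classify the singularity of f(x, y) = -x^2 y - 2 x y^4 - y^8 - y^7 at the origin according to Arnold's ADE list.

The Hessian of f at 0 has rank 0. Corank 2; j^3 = -x^2*y has shape L^2 M (L != M), so D-series; mu = 9 gives D_9.

D_9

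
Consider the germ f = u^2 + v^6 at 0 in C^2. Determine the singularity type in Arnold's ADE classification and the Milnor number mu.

Type A5, Milnor number mu = 5.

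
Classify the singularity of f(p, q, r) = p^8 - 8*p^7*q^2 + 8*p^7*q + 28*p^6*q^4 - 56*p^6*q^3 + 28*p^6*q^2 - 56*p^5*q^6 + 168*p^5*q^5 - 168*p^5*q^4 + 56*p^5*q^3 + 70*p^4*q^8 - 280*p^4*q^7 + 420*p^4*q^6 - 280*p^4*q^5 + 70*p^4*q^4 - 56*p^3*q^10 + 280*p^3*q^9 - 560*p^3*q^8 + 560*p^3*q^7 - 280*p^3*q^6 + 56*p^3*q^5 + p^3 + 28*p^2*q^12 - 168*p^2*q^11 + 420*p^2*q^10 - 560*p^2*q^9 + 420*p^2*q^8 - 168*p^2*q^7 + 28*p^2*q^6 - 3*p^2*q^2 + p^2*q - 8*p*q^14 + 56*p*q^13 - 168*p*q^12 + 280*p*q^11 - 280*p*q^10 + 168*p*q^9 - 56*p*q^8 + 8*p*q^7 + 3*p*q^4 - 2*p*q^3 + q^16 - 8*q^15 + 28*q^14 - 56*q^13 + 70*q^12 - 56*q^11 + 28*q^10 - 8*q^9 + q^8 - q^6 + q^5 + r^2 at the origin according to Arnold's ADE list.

D_{9}

The Hessian of f at 0 has rank 1. Corank 2; j^3 = p^2*(p + q) has shape L^2 M (L != M), so D-series; mu = 9 gives D_9.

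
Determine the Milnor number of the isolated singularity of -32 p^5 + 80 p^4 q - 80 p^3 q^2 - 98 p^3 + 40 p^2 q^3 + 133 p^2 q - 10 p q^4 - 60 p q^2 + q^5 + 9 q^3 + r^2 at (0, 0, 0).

The Hessian of f at 0 is [[0, 0, 0], [0, 0, 0], [0, 0, 2]] with rank 1, so corank 2. A Groebner basis of the Jacobian ideal J(f) in C{p,q,r} is {16807*p*q/10 + q^4 - 7203*q^2/10, p*q^2 - 3*q^3/7, p^2 - 13*p*q/14 + 3*q^2/14, r}; counting standard monomials gives mu = 6. Corank 2; j^3 = -(2*p - q)*(7*p - 3*q)^2 has shape L^2 M (L != M), so D-series; mu = 6 gives D_6.

6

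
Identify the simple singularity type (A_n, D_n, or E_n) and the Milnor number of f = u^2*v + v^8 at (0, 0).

Type D_{9}, Milnor number mu = 9.

The Hessian of f at 0 has rank 0. Corank 2; j^3 = u^2*v has shape L^2 M (L != M), so D-series; mu = 9 gives D_9.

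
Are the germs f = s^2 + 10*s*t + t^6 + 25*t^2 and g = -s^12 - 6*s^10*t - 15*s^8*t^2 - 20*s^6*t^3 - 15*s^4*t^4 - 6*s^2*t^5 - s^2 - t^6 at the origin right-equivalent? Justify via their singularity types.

Yes.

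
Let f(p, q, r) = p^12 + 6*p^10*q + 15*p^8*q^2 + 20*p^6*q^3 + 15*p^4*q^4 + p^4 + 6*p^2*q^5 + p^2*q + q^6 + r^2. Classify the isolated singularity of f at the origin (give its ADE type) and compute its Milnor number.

The Hessian of f at 0 is [[0, 0, 0], [0, 0, 0], [0, 0, 2]] with rank 1, so corank 2. A Groebner basis of the Jacobian ideal J(f) in C{p,q,r} is {p^2/6 + q^5, p^3, p*q, r}; counting standard monomials gives mu = 7. Corank 2; j^3 = p^2*q has shape L^2 M (L != M), so D-series; mu = 7 gives D_7.

Type D_{7}, Milnor number mu = 7.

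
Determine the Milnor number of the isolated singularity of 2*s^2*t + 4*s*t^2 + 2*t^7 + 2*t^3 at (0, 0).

8

The Hessian of f at 0 has rank 0. Corank 2; j^3 = 2*t*(s + t)^2 has shape L^2 M (L != M), so D-series; mu = 8 gives D_8.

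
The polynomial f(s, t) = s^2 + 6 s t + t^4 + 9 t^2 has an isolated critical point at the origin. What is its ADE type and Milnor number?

Type A_{3}, Milnor number mu = 3.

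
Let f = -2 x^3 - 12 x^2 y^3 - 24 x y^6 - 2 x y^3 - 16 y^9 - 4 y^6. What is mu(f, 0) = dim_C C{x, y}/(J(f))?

7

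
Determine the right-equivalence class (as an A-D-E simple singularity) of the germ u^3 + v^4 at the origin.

E_6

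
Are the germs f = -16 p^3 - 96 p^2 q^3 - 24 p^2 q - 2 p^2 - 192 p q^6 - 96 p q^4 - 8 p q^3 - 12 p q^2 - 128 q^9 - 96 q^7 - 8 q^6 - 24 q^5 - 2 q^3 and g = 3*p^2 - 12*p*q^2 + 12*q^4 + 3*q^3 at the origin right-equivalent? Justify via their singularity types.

Yes.

The Hessian of f at 0 has rank 1. Corank 1: A-series; mu = 2 gives A_2. The Hessian of g at 0 has rank 1. Corank 1: A-series; mu = 2 gives A_2. Both have type A_2, hence right-equivalent.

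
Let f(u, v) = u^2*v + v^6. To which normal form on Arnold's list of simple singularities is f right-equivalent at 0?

D_7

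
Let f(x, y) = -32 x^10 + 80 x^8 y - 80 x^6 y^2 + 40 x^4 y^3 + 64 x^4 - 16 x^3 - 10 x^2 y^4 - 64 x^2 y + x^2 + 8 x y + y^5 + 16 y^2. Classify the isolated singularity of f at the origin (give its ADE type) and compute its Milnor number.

The Hessian of f at 0 has rank 1. Corank 1: A-series; mu = 4 gives A_4.

Type A_{4}, Milnor number mu = 4.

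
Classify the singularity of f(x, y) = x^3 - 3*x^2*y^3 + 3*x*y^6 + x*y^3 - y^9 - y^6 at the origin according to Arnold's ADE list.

The Hessian of f at 0 has rank 0. Corank 2; j^3 = x^3 is a perfect cube, so E-series; the 4-jet and mu = 7 give E_7.

E_{7}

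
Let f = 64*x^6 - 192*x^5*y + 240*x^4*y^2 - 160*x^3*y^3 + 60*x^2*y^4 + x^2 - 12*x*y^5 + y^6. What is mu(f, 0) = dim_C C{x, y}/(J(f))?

5

The Hessian of f at 0 has rank 1. Corank 1: A-series; mu = 5 gives A_5.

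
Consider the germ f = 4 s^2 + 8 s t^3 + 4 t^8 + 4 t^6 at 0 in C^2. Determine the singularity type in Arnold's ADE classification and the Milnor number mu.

Type A_7, Milnor number mu = 7.

The Hessian of f at 0 has rank 1. Corank 1: A-series; mu = 7 gives A_7.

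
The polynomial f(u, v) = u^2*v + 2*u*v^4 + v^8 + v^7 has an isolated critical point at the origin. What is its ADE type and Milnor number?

Type D_9, Milnor number mu = 9.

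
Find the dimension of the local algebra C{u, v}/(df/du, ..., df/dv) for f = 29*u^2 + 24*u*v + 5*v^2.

The Hessian of f at 0 is [[58, 24], [24, 10]] with rank 2, so corank 0. A Groebner basis of the Jacobian ideal J(f) in C{u,v} is {u, v}; counting standard monomials gives mu = 1. Corank 0: nondegenerate Morse point, so A_1.

1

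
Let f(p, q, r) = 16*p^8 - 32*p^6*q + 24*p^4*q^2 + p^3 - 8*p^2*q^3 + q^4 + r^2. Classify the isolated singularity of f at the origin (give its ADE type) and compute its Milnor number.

The Hessian of f at 0 has rank 1. Corank 2; j^3 = p^3 is a perfect cube, so E-series; the 4-jet and mu = 6 give E_6.

Type E_{6}, Milnor number mu = 6.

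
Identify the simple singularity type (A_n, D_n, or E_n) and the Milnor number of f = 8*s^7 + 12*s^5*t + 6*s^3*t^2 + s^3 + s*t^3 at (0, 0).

Type E7, Milnor number mu = 7.

The Hessian of f at 0 has rank 0. Corank 2; j^3 = s^3 is a perfect cube, so E-series; the 4-jet and mu = 7 give E_7.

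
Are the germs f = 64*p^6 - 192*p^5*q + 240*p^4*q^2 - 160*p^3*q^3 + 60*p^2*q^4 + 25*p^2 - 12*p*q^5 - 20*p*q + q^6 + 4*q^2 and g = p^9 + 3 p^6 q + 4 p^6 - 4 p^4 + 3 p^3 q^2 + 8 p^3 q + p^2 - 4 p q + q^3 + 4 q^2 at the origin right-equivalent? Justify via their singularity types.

No.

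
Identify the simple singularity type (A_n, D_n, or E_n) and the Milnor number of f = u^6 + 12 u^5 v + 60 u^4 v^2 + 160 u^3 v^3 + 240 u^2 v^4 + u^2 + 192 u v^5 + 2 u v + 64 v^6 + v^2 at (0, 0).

Type A_5, Milnor number mu = 5.

The Hessian of f at 0 has rank 1. Corank 1: A-series; mu = 5 gives A_5.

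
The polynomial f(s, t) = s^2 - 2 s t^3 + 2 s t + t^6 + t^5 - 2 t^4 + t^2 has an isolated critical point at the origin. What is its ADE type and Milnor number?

The Hessian of f at 0 has rank 1. Corank 1: A-series; mu = 4 gives A_4.

Type A_{4}, Milnor number mu = 4.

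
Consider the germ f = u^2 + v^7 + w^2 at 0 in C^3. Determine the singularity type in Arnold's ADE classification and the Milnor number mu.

Type A_6, Milnor number mu = 6.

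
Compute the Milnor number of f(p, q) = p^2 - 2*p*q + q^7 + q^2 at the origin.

6

The Hessian of f at 0 has rank 1. Corank 1: A-series; mu = 6 gives A_6.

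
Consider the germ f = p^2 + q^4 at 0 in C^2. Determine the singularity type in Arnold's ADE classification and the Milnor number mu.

Type A_{3}, Milnor number mu = 3.

The Hessian of f at 0 is [[2, 0], [0, 0]] with rank 1, so corank 1. A Groebner basis of the Jacobian ideal J(f) in C{p,q} is {q^3, p}; counting standard monomials gives mu = 3. Corank 1: A-series; mu = 3 gives A_3.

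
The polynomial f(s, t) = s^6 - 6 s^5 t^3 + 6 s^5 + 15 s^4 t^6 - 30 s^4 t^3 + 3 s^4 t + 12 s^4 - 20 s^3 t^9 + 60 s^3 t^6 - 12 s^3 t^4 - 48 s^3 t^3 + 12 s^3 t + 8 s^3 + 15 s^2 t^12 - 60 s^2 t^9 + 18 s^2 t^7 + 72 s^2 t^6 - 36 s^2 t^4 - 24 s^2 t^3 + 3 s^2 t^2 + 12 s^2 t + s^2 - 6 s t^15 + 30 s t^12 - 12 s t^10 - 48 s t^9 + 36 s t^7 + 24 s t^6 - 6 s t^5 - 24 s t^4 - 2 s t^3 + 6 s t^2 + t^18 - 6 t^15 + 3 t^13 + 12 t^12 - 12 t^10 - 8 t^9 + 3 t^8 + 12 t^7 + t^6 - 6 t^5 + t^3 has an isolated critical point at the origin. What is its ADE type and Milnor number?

The Hessian of f at 0 is [[2, 0], [0, 0]] with rank 1, so corank 1. A Groebner basis of the Jacobian ideal J(f) in C{s,t} is {t^2, s}; counting standard monomials gives mu = 2. Corank 1: A-series; mu = 2 gives A_2.

Type A_2, Milnor number mu = 2.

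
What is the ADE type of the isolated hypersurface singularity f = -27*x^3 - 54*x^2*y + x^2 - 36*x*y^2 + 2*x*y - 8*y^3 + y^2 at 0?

A_2

The Hessian of f at 0 is [[2, 2], [2, 2]] with rank 1, so corank 1. A Groebner basis of the Jacobian ideal J(f) in C{x,y} is {y^2, x + y}; counting standard monomials gives mu = 2. Corank 1: A-series; mu = 2 gives A_2.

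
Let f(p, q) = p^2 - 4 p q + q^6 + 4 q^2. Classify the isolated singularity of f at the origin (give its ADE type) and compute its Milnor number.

Type A_{5}, Milnor number mu = 5.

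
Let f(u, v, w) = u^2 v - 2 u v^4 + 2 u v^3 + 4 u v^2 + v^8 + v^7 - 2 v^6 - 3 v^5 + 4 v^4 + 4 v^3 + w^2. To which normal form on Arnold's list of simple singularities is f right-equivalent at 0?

D9

The Hessian of f at 0 has rank 1. Corank 2; j^3 = v*(u + 2*v)^2 has shape L^2 M (L != M), so D-series; mu = 9 gives D_9.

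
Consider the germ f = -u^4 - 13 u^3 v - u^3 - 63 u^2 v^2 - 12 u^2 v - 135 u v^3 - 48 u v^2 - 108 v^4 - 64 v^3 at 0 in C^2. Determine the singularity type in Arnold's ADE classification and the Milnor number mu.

Type E7, Milnor number mu = 7.

The Hessian of f at 0 has rank 0. Corank 2; j^3 = -(u + 4*v)^3 is a perfect cube, so E-series; the 4-jet and mu = 7 give E_7.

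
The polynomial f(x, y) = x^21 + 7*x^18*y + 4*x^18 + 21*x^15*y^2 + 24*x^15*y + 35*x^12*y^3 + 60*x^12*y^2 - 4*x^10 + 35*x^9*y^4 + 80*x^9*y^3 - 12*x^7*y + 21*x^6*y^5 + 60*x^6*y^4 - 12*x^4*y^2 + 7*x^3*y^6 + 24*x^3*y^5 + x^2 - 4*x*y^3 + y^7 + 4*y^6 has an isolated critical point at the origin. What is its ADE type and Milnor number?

The Hessian of f at 0 is [[2, 0], [0, 0]] with rank 1, so corank 1. A Groebner basis of the Jacobian ideal J(f) in C{x,y} is {-x/2 + y^3, x^2}; counting standard monomials gives mu = 6. Corank 1: A-series; mu = 6 gives A_6.

Type A_6, Milnor number mu = 6.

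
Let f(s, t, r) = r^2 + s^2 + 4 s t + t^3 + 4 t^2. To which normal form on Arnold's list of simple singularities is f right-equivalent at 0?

The Hessian of f at 0 is [[2, 4, 0], [4, 8, 0], [0, 0, 2]] with rank 2, so corank 1. A Groebner basis of the Jacobian ideal J(f) in C{s,t,r} is {t^2, s + 2*t, r}; counting standard monomials gives mu = 2. Corank 1: A-series; mu = 2 gives A_2.

A2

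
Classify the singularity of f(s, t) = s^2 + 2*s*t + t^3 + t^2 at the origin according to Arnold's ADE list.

The Hessian of f at 0 has rank 1. Corank 1: A-series; mu = 2 gives A_2.

A_2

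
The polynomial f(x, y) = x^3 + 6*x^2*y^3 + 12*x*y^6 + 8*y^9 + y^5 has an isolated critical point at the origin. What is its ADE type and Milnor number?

The Hessian of f at 0 has rank 0. Corank 2; j^3 = x^3 is a perfect cube, so E-series; the 5-jet and mu = 8 give E_8.

Type E8, Milnor number mu = 8.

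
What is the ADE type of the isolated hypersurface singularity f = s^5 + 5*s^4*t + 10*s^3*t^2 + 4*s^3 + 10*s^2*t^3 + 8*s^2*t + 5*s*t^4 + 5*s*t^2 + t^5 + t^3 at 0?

D_6

The Hessian of f at 0 has rank 0. Corank 2; j^3 = (s + t)*(2*s + t)^2 has shape L^2 M (L != M), so D-series; mu = 6 gives D_6.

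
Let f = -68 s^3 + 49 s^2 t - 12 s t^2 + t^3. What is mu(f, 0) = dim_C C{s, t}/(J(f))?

4

The Hessian of f at 0 has rank 0. Corank 2; j^3 = -(4*s - t)*(17*s^2 - 8*s*t + t^2) splits into three distinct lines over C (the quadratic factor has nonzero discriminant), so D_4.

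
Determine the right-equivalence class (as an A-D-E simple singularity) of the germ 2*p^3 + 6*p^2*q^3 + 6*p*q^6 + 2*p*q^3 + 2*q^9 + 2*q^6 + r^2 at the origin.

The Hessian of f at 0 is [[0, 0, 0], [0, 0, 0], [0, 0, 2]] with rank 1, so corank 2. A Groebner basis of the Jacobian ideal J(f) in C{p,q,r} is {p^3, p*q^2, 3*p^2 + q^3, r}; counting standard monomials gives mu = 7. Corank 2; j^3 = 2*p^3 is a perfect cube, so E-series; the 4-jet and mu = 7 give E_7.

E_{7}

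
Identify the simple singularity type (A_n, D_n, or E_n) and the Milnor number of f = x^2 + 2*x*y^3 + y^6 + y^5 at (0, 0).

The Hessian of f at 0 has rank 1. Corank 1: A-series; mu = 4 gives A_4.

Type A_4, Milnor number mu = 4.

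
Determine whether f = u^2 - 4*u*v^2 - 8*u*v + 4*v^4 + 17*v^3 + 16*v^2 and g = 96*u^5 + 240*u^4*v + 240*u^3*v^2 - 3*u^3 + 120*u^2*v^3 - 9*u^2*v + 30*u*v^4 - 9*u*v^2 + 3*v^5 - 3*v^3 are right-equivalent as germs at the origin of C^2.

The Hessian of f at 0 has rank 1. Corank 1: A-series; mu = 2 gives A_2. The Hessian of g at 0 has rank 0. Corank 2; j^3 = -3*(u + v)^3 is a perfect cube, so E-series; the 5-jet and mu = 8 give E_8. f is A_2 but g is E_8, hence not right-equivalent.

No.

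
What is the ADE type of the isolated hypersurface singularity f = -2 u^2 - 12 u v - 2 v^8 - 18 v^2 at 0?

A_{7}

The Hessian of f at 0 is [[-4, -12], [-12, -36]] with rank 1, so corank 1. A Groebner basis of the Jacobian ideal J(f) in C{u,v} is {v^7, u + 3*v}; counting standard monomials gives mu = 7. Corank 1: A-series; mu = 7 gives A_7.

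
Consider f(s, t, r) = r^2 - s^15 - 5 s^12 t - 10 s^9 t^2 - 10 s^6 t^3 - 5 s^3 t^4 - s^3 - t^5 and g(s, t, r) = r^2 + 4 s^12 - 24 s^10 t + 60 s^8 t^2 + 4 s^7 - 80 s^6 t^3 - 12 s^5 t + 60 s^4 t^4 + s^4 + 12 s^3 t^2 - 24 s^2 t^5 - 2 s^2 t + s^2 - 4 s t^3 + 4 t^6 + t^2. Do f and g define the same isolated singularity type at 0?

The Hessian of f at 0 has rank 1. Corank 2; j^3 = -s^3 is a perfect cube, so E-series; the 5-jet and mu = 8 give E_8. The Hessian of g at 0 has rank 3. Corank 0: nondegenerate Morse point, so A_1. f is E_8 but g is A_1, hence not right-equivalent.

No.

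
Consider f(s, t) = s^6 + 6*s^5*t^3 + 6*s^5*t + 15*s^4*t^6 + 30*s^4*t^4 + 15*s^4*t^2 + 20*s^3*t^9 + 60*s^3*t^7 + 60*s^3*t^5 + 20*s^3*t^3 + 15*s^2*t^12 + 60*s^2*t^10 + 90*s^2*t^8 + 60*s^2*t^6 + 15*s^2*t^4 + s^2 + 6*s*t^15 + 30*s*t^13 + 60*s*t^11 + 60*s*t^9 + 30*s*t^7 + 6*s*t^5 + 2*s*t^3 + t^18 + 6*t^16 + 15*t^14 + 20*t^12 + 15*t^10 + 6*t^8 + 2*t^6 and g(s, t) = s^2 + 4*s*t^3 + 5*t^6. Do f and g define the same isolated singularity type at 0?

Yes.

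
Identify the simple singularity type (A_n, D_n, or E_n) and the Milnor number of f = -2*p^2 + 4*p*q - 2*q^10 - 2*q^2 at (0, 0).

Type A_{9}, Milnor number mu = 9.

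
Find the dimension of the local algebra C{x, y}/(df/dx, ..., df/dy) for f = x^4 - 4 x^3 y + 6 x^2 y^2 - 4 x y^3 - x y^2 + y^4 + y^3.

5

The Hessian of f at 0 has rank 0. Corank 2; j^3 = -y^2*(x - y) has shape L^2 M (L != M), so D-series; mu = 5 gives D_5.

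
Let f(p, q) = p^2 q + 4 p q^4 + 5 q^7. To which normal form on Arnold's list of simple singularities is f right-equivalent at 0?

D_{8}

The Hessian of f at 0 has rank 0. Corank 2; j^3 = p^2*q has shape L^2 M (L != M), so D-series; mu = 8 gives D_8.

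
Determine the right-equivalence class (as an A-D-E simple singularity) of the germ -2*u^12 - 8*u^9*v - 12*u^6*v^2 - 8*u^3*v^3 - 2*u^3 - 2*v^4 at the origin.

The Hessian of f at 0 is [[0, 0], [0, 0]] with rank 0, so corank 2. A Groebner basis of the Jacobian ideal J(f) in C{u,v} is {v^3, u^2}; counting standard monomials gives mu = 6. Corank 2; j^3 = -2*u^3 is a perfect cube, so E-series; the 4-jet and mu = 6 give E_6.

E_{6}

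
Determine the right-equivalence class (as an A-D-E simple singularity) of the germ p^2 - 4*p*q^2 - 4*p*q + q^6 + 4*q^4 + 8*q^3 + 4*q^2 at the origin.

A5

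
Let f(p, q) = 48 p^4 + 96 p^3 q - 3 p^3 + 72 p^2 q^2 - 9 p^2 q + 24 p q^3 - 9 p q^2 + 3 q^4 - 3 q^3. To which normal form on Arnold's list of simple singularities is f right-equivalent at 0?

The Hessian of f at 0 is [[0, 0], [0, 0]] with rank 0, so corank 2. A Groebner basis of the Jacobian ideal J(f) in C{p,q} is {q^4, p*q^2 + 5*q^3/6, p^2 + 2*p*q + q^2}; counting standard monomials gives mu = 6. Corank 2; j^3 = -3*(p + q)^3 is a perfect cube, so E-series; the 4-jet and mu = 6 give E_6.

E6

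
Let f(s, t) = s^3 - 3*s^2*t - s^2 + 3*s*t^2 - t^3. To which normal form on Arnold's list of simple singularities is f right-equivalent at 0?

The Hessian of f at 0 has rank 1. Corank 1: A-series; mu = 2 gives A_2.

A2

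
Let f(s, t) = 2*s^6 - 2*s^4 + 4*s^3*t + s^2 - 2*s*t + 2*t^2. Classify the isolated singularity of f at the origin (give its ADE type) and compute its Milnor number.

Type A_1, Milnor number mu = 1.

The Hessian of f at 0 is [[2, -2], [-2, 4]] with rank 2, so corank 0. A Groebner basis of the Jacobian ideal J(f) in C{s,t} is {s, t}; counting standard monomials gives mu = 1. Corank 0: nondegenerate Morse point, so A_1.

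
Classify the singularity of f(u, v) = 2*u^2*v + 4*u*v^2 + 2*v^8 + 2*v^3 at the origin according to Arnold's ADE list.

D_{9}

The Hessian of f at 0 has rank 0. Corank 2; j^3 = 2*v*(u + v)^2 has shape L^2 M (L != M), so D-series; mu = 9 gives D_9.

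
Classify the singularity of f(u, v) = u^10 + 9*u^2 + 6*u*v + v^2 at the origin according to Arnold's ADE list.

A_{9}

The Hessian of f at 0 has rank 1. Corank 1: A-series; mu = 9 gives A_9.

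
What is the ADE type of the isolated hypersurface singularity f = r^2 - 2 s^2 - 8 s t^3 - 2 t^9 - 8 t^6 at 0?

A_8

The Hessian of f at 0 has rank 2. Corank 1: A-series; mu = 8 gives A_8.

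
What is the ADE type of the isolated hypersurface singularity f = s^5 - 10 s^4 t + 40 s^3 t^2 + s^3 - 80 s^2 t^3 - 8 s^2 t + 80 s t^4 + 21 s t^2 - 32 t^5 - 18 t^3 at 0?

D_{6}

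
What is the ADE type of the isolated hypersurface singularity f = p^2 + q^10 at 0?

The Hessian of f at 0 is [[2, 0], [0, 0]] with rank 1, so corank 1. A Groebner basis of the Jacobian ideal J(f) in C{p,q} is {q^9, p}; counting standard monomials gives mu = 9. Corank 1: A-series; mu = 9 gives A_9.

A9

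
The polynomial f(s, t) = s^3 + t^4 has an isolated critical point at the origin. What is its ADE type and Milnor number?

Type E_6, Milnor number mu = 6.

The Hessian of f at 0 is [[0, 0], [0, 0]] with rank 0, so corank 2. A Groebner basis of the Jacobian ideal J(f) in C{s,t} is {t^3, s^2}; counting standard monomials gives mu = 6. Corank 2; j^3 = s^3 is a perfect cube, so E-series; the 4-jet and mu = 6 give E_6.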